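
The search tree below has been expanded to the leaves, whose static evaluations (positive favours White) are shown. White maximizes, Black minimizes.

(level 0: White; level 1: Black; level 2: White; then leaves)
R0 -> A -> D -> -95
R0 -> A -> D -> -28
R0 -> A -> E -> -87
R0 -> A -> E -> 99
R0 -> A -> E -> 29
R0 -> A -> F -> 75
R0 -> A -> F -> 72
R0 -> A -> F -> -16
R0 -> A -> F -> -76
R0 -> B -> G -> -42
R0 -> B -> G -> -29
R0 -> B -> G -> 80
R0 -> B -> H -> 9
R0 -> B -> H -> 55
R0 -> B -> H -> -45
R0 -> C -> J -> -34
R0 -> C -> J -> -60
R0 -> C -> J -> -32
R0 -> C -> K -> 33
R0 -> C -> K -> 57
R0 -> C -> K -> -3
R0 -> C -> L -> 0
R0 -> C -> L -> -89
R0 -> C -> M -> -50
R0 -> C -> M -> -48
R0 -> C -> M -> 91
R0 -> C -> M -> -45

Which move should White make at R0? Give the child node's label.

D (White): max(-95, -28) = -28
E (White): max(-87, 99, 29) = 99
F (White): max(75, 72, -16, -76) = 75
A (Black): min(-28, 99, 75) = -28
G (White): max(-42, -29, 80) = 80
H (White): max(9, 55, -45) = 55
B (Black): min(80, 55) = 55
J (White): max(-34, -60, -32) = -32
K (White): max(33, 57, -3) = 57
L (White): max(0, -89) = 0
M (White): max(-50, -48, 91, -45) = 91
C (Black): min(-32, 57, 0, 91) = -32
R0 (White): max(-28, 55, -32) = 55
White at R0 wants the highest of {A=-28, B=55, C=-32}, so chooses B.

B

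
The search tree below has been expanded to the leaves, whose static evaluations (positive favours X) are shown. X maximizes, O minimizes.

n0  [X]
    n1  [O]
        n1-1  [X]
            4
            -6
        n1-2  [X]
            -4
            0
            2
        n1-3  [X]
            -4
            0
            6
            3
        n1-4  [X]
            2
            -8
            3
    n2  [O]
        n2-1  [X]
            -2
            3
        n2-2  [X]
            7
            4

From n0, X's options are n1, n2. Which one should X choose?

n2

n1-1 (X): max(4, -6) = 4
n1-2 (X): max(-4, 0, 2) = 2
n1-3 (X): max(-4, 0, 6, 3) = 6
n1-4 (X): max(2, -8, 3) = 3
n1 (O): min(4, 2, 6, 3) = 2
n2-1 (X): max(-2, 3) = 3
n2-2 (X): max(7, 4) = 7
n2 (O): min(3, 7) = 3
n0 (X): max(2, 3) = 3
X at n0 wants the highest of {n1=2, n2=3}, so chooses n2.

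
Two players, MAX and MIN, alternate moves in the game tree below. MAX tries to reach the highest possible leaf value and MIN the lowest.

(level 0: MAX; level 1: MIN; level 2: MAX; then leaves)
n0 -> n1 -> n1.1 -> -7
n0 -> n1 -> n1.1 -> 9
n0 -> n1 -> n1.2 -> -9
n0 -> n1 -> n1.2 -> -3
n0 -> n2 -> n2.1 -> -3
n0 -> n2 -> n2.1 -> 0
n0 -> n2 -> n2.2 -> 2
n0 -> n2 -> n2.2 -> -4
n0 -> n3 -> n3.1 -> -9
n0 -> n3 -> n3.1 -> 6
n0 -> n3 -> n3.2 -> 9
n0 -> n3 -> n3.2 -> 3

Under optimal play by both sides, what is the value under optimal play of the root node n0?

n1.1 (MAX): max(-7, 9) = 9
n1.2 (MAX): max(-9, -3) = -3
n1 (MIN): min(9, -3) = -3
n2.1 (MAX): max(-3, 0) = 0
n2.2 (MAX): max(2, -4) = 2
n2 (MIN): min(0, 2) = 0
n3.1 (MAX): max(-9, 6) = 6
n3.2 (MAX): max(9, 3) = 9
n3 (MIN): min(6, 9) = 6
n0 (MAX): max(-3, 0, 6) = 6

6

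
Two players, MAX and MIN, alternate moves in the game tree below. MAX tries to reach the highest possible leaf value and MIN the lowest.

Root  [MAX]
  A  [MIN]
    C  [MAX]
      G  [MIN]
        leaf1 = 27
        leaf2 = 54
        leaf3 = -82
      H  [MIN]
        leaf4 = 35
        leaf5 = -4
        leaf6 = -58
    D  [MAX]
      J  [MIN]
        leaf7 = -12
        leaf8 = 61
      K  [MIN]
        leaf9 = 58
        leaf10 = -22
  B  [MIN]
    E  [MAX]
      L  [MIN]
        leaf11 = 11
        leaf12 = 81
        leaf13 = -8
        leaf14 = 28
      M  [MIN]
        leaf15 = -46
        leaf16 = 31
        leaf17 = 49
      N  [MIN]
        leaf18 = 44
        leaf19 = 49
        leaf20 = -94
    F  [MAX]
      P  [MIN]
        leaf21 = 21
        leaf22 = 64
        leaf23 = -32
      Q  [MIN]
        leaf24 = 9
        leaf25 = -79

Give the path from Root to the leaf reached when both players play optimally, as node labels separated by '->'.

G (MIN): min(27, 54, -82) = -82
H (MIN): min(35, -4, -58) = -58
C (MAX): max(-82, -58) = -58
J (MIN): min(-12, 61) = -12
K (MIN): min(58, -22) = -22
D (MAX): max(-12, -22) = -12
A (MIN): min(-58, -12) = -58
L (MIN): min(11, 81, -8, 28) = -8
M (MIN): min(-46, 31, 49) = -46
N (MIN): min(44, 49, -94) = -94
E (MAX): max(-8, -46, -94) = -8
P (MIN): min(21, 64, -32) = -32
Q (MIN): min(9, -79) = -79
F (MAX): max(-32, -79) = -32
B (MIN): min(-8, -32) = -32
Root (MAX): max(-58, -32) = -32
At Root, MAX picks B (highest: -32).
At B, MIN picks F (lowest: -32).
At F, MAX picks P (highest: -32).
At P, MIN picks leaf23 (lowest: -32).
Terminal value -32.

Root -> B -> F -> P -> leaf23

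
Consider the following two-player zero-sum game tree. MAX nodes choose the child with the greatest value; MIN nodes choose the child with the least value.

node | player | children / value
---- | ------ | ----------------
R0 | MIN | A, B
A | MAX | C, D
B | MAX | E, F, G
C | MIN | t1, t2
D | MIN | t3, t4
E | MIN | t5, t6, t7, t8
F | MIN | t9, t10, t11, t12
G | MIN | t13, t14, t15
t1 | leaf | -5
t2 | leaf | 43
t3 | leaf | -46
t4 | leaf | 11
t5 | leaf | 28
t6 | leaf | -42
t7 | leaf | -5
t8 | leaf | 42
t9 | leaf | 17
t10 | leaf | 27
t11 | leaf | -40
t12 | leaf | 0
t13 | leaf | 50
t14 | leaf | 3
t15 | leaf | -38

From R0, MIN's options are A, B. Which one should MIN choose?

B

C (MIN): min(-5, 43) = -5
D (MIN): min(-46, 11) = -46
A (MAX): max(-5, -46) = -5
E (MIN): min(28, -42, -5, 42) = -42
F (MIN): min(17, 27, -40, 0) = -40
G (MIN): min(50, 3, -38) = -38
B (MAX): max(-42, -40, -38) = -38
R0 (MIN): min(-5, -38) = -38
MIN at R0 wants the lowest of {A=-5, B=-38}, so chooses B.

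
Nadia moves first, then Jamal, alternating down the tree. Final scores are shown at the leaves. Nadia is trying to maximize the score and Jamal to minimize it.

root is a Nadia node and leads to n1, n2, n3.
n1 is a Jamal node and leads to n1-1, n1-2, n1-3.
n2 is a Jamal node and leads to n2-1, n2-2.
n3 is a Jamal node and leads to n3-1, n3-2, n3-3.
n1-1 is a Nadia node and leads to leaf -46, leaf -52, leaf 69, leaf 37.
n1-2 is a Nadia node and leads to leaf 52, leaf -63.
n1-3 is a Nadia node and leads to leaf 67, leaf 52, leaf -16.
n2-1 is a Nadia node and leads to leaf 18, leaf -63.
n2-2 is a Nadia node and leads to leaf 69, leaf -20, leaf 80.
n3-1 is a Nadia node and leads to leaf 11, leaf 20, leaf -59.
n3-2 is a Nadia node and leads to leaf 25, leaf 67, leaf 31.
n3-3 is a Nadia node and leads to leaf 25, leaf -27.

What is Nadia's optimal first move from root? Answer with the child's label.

n1

n1-1 (Nadia): max(-46, -52, 69, 37) = 69
n1-2 (Nadia): max(52, -63) = 52
n1-3 (Nadia): max(67, 52, -16) = 67
n1 (Jamal): min(69, 52, 67) = 52
n2-1 (Nadia): max(18, -63) = 18
n2-2 (Nadia): max(69, -20, 80) = 80
n2 (Jamal): min(18, 80) = 18
n3-1 (Nadia): max(11, 20, -59) = 20
n3-2 (Nadia): max(25, 67, 31) = 67
n3-3 (Nadia): max(25, -27) = 25
n3 (Jamal): min(20, 67, 25) = 20
root (Nadia): max(52, 18, 20) = 52
Nadia at root wants the highest of {n1=52, n2=18, n3=20}, so chooses n1.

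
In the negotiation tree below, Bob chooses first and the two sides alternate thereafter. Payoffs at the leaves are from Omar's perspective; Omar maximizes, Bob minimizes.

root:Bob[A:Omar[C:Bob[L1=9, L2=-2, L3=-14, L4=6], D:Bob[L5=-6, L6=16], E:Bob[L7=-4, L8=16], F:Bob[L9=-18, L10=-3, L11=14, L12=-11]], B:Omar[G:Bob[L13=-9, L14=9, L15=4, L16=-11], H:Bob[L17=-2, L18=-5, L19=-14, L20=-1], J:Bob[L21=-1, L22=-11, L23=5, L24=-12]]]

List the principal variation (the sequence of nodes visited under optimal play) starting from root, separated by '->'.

root -> B -> G -> L16

C (Bob): min(9, -2, -14, 6) = -14
D (Bob): min(-6, 16) = -6
E (Bob): min(-4, 16) = -4
F (Bob): min(-18, -3, 14, -11) = -18
A (Omar): max(-14, -6, -4, -18) = -4
G (Bob): min(-9, 9, 4, -11) = -11
H (Bob): min(-2, -5, -14, -1) = -14
J (Bob): min(-1, -11, 5, -12) = -12
B (Omar): max(-11, -14, -12) = -11
root (Bob): min(-4, -11) = -11
At root, Bob picks B (lowest: -11).
At B, Omar picks G (highest: -11).
At G, Bob picks L16 (lowest: -11).
Terminal value -11.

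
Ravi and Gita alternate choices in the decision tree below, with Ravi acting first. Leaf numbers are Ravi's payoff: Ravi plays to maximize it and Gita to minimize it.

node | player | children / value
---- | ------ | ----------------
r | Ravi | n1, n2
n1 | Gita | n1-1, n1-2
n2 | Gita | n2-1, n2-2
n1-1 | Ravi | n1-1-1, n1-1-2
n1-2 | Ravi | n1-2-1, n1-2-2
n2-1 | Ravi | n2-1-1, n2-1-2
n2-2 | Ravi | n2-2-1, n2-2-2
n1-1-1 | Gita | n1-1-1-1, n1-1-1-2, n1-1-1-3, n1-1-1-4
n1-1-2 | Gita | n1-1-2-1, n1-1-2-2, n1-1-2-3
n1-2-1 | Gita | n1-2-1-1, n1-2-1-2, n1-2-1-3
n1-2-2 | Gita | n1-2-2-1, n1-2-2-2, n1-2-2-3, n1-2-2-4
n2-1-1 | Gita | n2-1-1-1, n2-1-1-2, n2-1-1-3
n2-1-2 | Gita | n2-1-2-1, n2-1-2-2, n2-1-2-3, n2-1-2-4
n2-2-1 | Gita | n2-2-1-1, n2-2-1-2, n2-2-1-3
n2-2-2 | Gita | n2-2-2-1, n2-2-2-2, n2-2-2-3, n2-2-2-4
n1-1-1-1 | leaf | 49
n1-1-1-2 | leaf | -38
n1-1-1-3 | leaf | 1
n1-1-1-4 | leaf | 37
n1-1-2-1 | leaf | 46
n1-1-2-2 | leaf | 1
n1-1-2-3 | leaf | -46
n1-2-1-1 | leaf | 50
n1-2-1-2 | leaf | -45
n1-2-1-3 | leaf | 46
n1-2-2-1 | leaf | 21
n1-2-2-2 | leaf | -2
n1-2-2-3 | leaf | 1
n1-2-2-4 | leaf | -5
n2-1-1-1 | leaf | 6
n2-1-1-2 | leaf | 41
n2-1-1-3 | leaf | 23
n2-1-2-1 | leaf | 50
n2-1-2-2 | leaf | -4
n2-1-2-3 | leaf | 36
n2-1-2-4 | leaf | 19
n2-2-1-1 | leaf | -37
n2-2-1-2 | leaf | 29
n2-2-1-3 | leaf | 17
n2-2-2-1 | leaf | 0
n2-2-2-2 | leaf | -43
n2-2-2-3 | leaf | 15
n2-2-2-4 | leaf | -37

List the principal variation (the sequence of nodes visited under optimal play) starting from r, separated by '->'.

r -> n2 -> n2-2 -> n2-2-1 -> n2-2-1-1

n1-1-1 (Gita): min(49, -38, 1, 37) = -38
n1-1-2 (Gita): min(46, 1, -46) = -46
n1-1 (Ravi): max(-38, -46) = -38
n1-2-1 (Gita): min(50, -45, 46) = -45
n1-2-2 (Gita): min(21, -2, 1, -5) = -5
n1-2 (Ravi): max(-45, -5) = -5
n1 (Gita): min(-38, -5) = -38
n2-1-1 (Gita): min(6, 41, 23) = 6
n2-1-2 (Gita): min(50, -4, 36, 19) = -4
n2-1 (Ravi): max(6, -4) = 6
n2-2-1 (Gita): min(-37, 29, 17) = -37
n2-2-2 (Gita): min(0, -43, 15, -37) = -43
n2-2 (Ravi): max(-37, -43) = -37
n2 (Gita): min(6, -37) = -37
r (Ravi): max(-38, -37) = -37
At r, Ravi picks n2 (highest: -37).
At n2, Gita picks n2-2 (lowest: -37).
At n2-2, Ravi picks n2-2-1 (highest: -37).
At n2-2-1, Gita picks n2-2-1-1 (lowest: -37).
Terminal value -37.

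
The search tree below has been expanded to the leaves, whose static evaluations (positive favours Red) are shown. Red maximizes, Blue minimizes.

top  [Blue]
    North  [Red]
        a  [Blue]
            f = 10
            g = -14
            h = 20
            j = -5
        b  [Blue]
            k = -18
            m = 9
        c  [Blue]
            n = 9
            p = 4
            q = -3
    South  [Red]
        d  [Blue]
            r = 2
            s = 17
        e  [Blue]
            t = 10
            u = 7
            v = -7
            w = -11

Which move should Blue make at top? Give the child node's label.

North

a (Blue): min(10, -14, 20, -5) = -14
b (Blue): min(-18, 9) = -18
c (Blue): min(9, 4, -3) = -3
North (Red): max(-14, -18, -3) = -3
d (Blue): min(2, 17) = 2
e (Blue): min(10, 7, -7, -11) = -11
South (Red): max(2, -11) = 2
top (Blue): min(-3, 2) = -3
Blue at top wants the lowest of {North=-3, South=2}, so chooses North.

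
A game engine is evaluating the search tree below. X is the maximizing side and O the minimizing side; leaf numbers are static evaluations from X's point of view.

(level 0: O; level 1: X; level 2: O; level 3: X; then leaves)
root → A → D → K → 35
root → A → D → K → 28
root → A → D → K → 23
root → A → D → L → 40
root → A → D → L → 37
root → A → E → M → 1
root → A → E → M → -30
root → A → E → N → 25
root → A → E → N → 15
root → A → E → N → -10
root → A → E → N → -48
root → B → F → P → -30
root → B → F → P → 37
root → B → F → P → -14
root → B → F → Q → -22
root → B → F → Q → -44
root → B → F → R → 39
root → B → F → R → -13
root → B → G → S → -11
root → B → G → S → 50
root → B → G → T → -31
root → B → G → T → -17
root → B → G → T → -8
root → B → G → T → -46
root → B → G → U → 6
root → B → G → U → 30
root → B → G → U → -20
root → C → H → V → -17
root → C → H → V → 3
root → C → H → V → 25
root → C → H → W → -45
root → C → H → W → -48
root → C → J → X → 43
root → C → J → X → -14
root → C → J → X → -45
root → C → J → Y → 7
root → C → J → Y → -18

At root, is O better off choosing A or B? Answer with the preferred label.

K (X): max(35, 28, 23) = 35
L (X): max(40, 37) = 40
D (O): min(35, 40) = 35
M (X): max(1, -30) = 1
N (X): max(25, 15, -10, -48) = 25
E (O): min(1, 25) = 1
A (X): max(35, 1) = 35
P (X): max(-30, 37, -14) = 37
Q (X): max(-22, -44) = -22
R (X): max(39, -13) = 39
F (O): min(37, -22, 39) = -22
S (X): max(-11, 50) = 50
T (X): max(-31, -17, -8, -46) = -8
U (X): max(6, 30, -20) = 30
G (O): min(50, -8, 30) = -8
B (X): max(-22, -8) = -8
O prefers the lower value; A=35, B=-8. B is better since -8 < 35.

B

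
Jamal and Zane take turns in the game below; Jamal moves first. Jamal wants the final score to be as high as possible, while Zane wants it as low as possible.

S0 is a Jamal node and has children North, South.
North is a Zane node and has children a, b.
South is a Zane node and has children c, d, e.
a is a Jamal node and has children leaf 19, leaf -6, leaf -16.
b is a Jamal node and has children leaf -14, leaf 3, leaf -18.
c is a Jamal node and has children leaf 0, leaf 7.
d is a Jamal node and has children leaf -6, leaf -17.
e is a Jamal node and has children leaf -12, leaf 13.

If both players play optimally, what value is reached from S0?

3

a (Jamal): max(19, -6, -16) = 19
b (Jamal): max(-14, 3, -18) = 3
North (Zane): min(19, 3) = 3
c (Jamal): max(0, 7) = 7
d (Jamal): max(-6, -17) = -6
e (Jamal): max(-12, 13) = 13
South (Zane): min(7, -6, 13) = -6
S0 (Jamal): max(3, -6) = 3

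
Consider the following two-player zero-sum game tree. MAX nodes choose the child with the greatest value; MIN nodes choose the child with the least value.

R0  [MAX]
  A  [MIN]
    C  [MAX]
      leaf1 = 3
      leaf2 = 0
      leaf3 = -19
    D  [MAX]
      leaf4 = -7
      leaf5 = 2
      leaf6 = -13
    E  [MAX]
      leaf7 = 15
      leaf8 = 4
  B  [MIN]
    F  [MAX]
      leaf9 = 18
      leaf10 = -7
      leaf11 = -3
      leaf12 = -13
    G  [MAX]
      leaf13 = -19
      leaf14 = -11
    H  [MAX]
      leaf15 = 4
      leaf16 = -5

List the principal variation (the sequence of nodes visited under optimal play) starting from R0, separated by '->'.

R0 -> A -> D -> leaf5

C (MAX): max(3, 0, -19) = 3
D (MAX): max(-7, 2, -13) = 2
E (MAX): max(15, 4) = 15
A (MIN): min(3, 2, 15) = 2
F (MAX): max(18, -7, -3, -13) = 18
G (MAX): max(-19, -11) = -11
H (MAX): max(4, -5) = 4
B (MIN): min(18, -11, 4) = -11
R0 (MAX): max(2, -11) = 2
At R0, MAX picks A (highest: 2).
At A, MIN picks D (lowest: 2).
At D, MAX picks leaf5 (highest: 2).
Terminal value 2.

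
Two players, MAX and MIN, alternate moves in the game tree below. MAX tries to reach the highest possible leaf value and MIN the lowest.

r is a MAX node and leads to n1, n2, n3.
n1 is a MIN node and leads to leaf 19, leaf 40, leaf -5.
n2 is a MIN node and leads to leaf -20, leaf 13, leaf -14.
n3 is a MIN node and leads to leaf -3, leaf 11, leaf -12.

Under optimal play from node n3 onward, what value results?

n3 (MIN): min(-3, 11, -12) = -12

-12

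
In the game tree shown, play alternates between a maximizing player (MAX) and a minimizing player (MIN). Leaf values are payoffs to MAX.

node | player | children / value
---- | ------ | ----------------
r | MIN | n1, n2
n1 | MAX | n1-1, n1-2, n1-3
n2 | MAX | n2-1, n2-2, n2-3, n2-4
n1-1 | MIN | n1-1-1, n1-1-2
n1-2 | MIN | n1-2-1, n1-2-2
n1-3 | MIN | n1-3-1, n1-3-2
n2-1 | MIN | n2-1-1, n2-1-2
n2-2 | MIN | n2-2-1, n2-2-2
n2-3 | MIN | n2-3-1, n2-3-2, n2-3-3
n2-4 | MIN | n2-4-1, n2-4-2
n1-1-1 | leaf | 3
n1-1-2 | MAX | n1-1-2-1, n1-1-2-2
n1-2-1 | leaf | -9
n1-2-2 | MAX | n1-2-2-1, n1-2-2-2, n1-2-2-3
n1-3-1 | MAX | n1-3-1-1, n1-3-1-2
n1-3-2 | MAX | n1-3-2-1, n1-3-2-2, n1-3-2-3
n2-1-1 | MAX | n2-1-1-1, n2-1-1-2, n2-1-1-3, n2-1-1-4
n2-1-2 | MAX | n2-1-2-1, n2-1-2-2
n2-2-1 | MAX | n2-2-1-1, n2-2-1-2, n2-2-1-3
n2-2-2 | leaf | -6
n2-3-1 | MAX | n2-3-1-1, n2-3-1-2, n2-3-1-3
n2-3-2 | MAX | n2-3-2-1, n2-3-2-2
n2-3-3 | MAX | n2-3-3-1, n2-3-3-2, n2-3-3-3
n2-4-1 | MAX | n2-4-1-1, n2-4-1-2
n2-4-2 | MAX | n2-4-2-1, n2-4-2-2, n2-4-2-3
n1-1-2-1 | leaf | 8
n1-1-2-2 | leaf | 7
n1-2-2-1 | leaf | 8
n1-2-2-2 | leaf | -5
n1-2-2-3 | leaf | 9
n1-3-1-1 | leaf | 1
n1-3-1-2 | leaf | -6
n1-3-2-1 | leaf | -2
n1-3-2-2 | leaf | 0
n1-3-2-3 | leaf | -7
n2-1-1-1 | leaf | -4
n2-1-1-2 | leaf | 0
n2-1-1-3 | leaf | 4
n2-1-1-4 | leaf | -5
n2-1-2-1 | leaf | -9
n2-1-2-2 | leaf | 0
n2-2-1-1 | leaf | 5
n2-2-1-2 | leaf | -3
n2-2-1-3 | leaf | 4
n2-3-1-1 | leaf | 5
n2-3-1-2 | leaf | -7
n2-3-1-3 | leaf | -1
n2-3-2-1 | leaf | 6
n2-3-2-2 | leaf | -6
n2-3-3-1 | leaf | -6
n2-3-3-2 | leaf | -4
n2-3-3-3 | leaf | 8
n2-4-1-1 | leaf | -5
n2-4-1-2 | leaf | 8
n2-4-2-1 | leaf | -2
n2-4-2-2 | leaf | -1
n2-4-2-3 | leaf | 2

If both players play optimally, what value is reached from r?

3

n1-1-2 (MAX): max(8, 7) = 8
n1-1 (MIN): min(3, 8) = 3
n1-2-2 (MAX): max(8, -5, 9) = 9
n1-2 (MIN): min(-9, 9) = -9
n1-3-1 (MAX): max(1, -6) = 1
n1-3-2 (MAX): max(-2, 0, -7) = 0
n1-3 (MIN): min(1, 0) = 0
n1 (MAX): max(3, -9, 0) = 3
n2-1-1 (MAX): max(-4, 0, 4, -5) = 4
n2-1-2 (MAX): max(-9, 0) = 0
n2-1 (MIN): min(4, 0) = 0
n2-2-1 (MAX): max(5, -3, 4) = 5
n2-2 (MIN): min(5, -6) = -6
n2-3-1 (MAX): max(5, -7, -1) = 5
n2-3-2 (MAX): max(6, -6) = 6
n2-3-3 (MAX): max(-6, -4, 8) = 8
n2-3 (MIN): min(5, 6, 8) = 5
n2-4-1 (MAX): max(-5, 8) = 8
n2-4-2 (MAX): max(-2, -1, 2) = 2
n2-4 (MIN): min(8, 2) = 2
n2 (MAX): max(0, -6, 5, 2) = 5
r (MIN): min(3, 5) = 3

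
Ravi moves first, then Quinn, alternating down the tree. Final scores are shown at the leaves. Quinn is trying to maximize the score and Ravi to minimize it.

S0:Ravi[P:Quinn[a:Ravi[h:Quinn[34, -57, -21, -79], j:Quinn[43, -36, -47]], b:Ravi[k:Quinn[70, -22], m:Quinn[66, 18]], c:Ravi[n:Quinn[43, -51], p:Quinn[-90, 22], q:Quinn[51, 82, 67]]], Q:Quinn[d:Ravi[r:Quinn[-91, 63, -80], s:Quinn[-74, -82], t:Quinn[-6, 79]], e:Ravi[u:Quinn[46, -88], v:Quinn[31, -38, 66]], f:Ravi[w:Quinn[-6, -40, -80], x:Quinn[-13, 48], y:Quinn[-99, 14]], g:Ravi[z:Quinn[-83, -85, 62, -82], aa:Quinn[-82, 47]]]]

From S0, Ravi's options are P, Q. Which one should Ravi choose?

Q

h (Quinn): max(34, -57, -21, -79) = 34
j (Quinn): max(43, -36, -47) = 43
a (Ravi): min(34, 43) = 34
k (Quinn): max(70, -22) = 70
m (Quinn): max(66, 18) = 66
b (Ravi): min(70, 66) = 66
n (Quinn): max(43, -51) = 43
p (Quinn): max(-90, 22) = 22
q (Quinn): max(51, 82, 67) = 82
c (Ravi): min(43, 22, 82) = 22
P (Quinn): max(34, 66, 22) = 66
r (Quinn): max(-91, 63, -80) = 63
s (Quinn): max(-74, -82) = -74
t (Quinn): max(-6, 79) = 79
d (Ravi): min(63, -74, 79) = -74
u (Quinn): max(46, -88) = 46
v (Quinn): max(31, -38, 66) = 66
e (Ravi): min(46, 66) = 46
w (Quinn): max(-6, -40, -80) = -6
x (Quinn): max(-13, 48) = 48
y (Quinn): max(-99, 14) = 14
f (Ravi): min(-6, 48, 14) = -6
z (Quinn): max(-83, -85, 62, -82) = 62
aa (Quinn): max(-82, 47) = 47
g (Ravi): min(62, 47) = 47
Q (Quinn): max(-74, 46, -6, 47) = 47
S0 (Ravi): min(66, 47) = 47
Ravi at S0 wants the lowest of {P=66, Q=47}, so chooses Q.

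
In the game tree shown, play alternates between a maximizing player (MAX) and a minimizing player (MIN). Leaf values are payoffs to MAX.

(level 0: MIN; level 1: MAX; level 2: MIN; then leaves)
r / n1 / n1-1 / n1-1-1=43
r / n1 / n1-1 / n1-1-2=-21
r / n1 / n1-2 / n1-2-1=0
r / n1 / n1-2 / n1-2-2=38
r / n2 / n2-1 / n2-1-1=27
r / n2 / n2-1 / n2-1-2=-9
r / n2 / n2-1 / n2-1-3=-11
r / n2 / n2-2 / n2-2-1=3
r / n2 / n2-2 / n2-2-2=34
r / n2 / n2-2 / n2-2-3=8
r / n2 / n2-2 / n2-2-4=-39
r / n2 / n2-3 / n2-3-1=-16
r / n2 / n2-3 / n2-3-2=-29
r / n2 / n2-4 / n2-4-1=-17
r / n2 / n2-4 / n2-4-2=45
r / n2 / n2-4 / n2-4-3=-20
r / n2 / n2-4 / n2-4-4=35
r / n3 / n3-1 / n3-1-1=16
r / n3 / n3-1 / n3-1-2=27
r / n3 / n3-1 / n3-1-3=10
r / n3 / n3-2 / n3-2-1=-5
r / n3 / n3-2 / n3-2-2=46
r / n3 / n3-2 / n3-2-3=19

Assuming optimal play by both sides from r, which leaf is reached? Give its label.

n1-1 (MIN): min(43, -21) = -21
n1-2 (MIN): min(0, 38) = 0
n1 (MAX): max(-21, 0) = 0
n2-1 (MIN): min(27, -9, -11) = -11
n2-2 (MIN): min(3, 34, 8, -39) = -39
n2-3 (MIN): min(-16, -29) = -29
n2-4 (MIN): min(-17, 45, -20, 35) = -20
n2 (MAX): max(-11, -39, -29, -20) = -11
n3-1 (MIN): min(16, 27, 10) = 10
n3-2 (MIN): min(-5, 46, 19) = -5
n3 (MAX): max(10, -5) = 10
r (MIN): min(0, -11, 10) = -11
At r, MIN picks n2 (lowest: -11).
At n2, MAX picks n2-1 (highest: -11).
At n2-1, MIN picks n2-1-3 (lowest: -11).
Terminal value -11.

n2-1-3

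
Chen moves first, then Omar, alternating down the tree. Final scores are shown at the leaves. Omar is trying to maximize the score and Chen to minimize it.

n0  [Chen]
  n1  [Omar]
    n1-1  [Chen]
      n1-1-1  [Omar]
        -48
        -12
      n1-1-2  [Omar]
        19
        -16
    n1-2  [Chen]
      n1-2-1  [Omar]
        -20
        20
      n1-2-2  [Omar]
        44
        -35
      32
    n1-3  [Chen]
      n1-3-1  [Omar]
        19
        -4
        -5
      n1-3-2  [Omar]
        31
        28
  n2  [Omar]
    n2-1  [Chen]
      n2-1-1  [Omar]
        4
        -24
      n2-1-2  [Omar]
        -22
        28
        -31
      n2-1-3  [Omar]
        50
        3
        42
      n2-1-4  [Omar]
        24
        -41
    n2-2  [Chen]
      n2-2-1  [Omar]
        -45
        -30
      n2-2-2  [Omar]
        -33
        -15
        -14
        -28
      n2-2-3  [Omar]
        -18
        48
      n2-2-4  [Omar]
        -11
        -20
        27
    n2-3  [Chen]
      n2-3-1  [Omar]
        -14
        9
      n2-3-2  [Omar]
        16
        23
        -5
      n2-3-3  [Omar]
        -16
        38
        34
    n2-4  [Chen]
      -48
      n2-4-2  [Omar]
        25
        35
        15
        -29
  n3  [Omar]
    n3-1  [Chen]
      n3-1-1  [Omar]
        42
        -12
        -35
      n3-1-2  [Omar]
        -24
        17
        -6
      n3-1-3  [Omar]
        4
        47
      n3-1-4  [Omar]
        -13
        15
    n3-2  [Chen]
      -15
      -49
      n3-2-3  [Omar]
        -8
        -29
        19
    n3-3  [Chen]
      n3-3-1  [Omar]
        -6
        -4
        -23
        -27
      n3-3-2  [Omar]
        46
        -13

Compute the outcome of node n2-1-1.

n2-1-1 (Omar): max(4, -24) = 4

4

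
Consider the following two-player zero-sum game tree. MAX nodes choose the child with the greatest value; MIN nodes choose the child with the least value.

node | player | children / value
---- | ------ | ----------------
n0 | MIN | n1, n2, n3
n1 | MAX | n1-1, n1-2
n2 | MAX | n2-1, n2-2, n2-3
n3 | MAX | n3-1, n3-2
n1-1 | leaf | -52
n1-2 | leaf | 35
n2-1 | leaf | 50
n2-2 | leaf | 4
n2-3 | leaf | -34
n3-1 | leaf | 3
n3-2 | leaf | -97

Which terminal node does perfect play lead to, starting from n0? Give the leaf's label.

n3-1

n1 (MAX): max(-52, 35) = 35
n2 (MAX): max(50, 4, -34) = 50
n3 (MAX): max(3, -97) = 3
n0 (MIN): min(35, 50, 3) = 3
At n0, MIN picks n3 (lowest: 3).
At n3, MAX picks n3-1 (highest: 3).
Terminal value 3.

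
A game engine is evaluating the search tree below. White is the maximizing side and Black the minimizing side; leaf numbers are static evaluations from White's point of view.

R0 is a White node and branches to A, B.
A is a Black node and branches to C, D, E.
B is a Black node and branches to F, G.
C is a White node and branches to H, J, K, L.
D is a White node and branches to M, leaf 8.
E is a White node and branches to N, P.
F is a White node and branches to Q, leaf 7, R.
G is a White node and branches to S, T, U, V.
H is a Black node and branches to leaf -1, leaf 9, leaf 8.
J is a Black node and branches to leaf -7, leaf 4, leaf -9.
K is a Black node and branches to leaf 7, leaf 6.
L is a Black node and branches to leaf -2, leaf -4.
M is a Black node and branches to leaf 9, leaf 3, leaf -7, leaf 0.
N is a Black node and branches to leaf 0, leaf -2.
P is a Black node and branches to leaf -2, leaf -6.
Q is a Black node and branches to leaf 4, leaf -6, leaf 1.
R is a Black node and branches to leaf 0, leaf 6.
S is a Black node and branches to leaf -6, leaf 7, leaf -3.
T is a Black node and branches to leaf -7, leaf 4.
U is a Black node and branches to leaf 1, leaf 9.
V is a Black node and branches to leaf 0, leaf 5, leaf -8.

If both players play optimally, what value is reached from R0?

1

H (Black): min(-1, 9, 8) = -1
J (Black): min(-7, 4, -9) = -9
K (Black): min(7, 6) = 6
L (Black): min(-2, -4) = -4
C (White): max(-1, -9, 6, -4) = 6
M (Black): min(9, 3, -7, 0) = -7
D (White): max(-7, 8) = 8
N (Black): min(0, -2) = -2
P (Black): min(-2, -6) = -6
E (White): max(-2, -6) = -2
A (Black): min(6, 8, -2) = -2
Q (Black): min(4, -6, 1) = -6
R (Black): min(0, 6) = 0
F (White): max(-6, 7, 0) = 7
S (Black): min(-6, 7, -3) = -6
T (Black): min(-7, 4) = -7
U (Black): min(1, 9) = 1
V (Black): min(0, 5, -8) = -8
G (White): max(-6, -7, 1, -8) = 1
B (Black): min(7, 1) = 1
R0 (White): max(-2, 1) = 1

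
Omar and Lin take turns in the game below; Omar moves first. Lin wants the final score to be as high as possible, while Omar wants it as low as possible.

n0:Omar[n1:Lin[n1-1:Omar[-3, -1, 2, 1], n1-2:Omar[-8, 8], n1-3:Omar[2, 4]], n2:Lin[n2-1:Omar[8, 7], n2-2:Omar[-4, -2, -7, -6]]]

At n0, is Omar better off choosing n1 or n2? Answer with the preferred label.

n1-1 (Omar): min(-3, -1, 2, 1) = -3
n1-2 (Omar): min(-8, 8) = -8
n1-3 (Omar): min(2, 4) = 2
n1 (Lin): max(-3, -8, 2) = 2
n2-1 (Omar): min(8, 7) = 7
n2-2 (Omar): min(-4, -2, -7, -6) = -7
n2 (Lin): max(7, -7) = 7
Omar prefers the lower value; n1=2, n2=7. n1 is better since 2 < 7.

n1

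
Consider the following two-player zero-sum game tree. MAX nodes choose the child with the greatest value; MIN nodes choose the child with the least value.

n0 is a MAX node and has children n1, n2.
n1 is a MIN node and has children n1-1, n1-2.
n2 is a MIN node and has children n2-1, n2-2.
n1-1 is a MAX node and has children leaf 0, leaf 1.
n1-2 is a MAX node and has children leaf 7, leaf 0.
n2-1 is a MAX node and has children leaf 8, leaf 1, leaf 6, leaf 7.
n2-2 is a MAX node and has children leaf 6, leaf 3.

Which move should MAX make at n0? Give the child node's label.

n2

n1-1 (MAX): max(0, 1) = 1
n1-2 (MAX): max(7, 0) = 7
n1 (MIN): min(1, 7) = 1
n2-1 (MAX): max(8, 1, 6, 7) = 8
n2-2 (MAX): max(6, 3) = 6
n2 (MIN): min(8, 6) = 6
n0 (MAX): max(1, 6) = 6
MAX at n0 wants the highest of {n1=1, n2=6}, so chooses n2.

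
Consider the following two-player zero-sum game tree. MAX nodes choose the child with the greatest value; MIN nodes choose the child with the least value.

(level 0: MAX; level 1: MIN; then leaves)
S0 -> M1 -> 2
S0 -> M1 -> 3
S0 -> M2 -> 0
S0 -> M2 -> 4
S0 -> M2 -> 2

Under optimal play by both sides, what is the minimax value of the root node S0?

2

M1 (MIN): min(2, 3) = 2
M2 (MIN): min(0, 4, 2) = 0
S0 (MAX): max(2, 0) = 2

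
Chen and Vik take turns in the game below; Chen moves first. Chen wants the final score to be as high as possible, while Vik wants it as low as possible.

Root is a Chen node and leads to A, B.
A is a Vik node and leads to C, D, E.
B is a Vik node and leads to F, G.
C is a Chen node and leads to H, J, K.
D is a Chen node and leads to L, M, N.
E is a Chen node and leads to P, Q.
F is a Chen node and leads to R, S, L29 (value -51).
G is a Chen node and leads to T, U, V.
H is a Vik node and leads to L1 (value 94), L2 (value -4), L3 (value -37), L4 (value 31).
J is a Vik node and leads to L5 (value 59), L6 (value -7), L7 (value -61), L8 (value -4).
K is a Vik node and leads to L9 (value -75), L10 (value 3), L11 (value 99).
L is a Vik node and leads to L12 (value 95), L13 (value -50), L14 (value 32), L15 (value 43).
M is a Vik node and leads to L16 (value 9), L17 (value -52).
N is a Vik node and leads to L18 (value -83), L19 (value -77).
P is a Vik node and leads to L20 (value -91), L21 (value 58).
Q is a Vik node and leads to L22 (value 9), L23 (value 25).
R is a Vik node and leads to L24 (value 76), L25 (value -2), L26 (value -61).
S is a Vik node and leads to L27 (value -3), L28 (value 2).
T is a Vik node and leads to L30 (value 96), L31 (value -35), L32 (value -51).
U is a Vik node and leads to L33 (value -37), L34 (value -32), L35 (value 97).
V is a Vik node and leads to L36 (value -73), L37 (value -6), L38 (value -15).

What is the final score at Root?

H (Vik): min(94, -4, -37, 31) = -37
J (Vik): min(59, -7, -61, -4) = -61
K (Vik): min(-75, 3, 99) = -75
C (Chen): max(-37, -61, -75) = -37
L (Vik): min(95, -50, 32, 43) = -50
M (Vik): min(9, -52) = -52
N (Vik): min(-83, -77) = -83
D (Chen): max(-50, -52, -83) = -50
P (Vik): min(-91, 58) = -91
Q (Vik): min(9, 25) = 9
E (Chen): max(-91, 9) = 9
A (Vik): min(-37, -50, 9) = -50
R (Vik): min(76, -2, -61) = -61
S (Vik): min(-3, 2) = -3
F (Chen): max(-61, -3, -51) = -3
T (Vik): min(96, -35, -51) = -51
U (Vik): min(-37, -32, 97) = -37
V (Vik): min(-73, -6, -15) = -73
G (Chen): max(-51, -37, -73) = -37
B (Vik): min(-3, -37) = -37
Root (Chen): max(-50, -37) = -37

-37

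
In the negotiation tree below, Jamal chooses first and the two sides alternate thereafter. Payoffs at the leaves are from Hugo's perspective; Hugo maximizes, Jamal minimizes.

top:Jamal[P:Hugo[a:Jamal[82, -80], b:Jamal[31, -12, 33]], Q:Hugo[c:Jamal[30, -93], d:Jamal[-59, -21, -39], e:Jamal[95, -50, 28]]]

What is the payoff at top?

-50

a (Jamal): min(82, -80) = -80
b (Jamal): min(31, -12, 33) = -12
P (Hugo): max(-80, -12) = -12
c (Jamal): min(30, -93) = -93
d (Jamal): min(-59, -21, -39) = -59
e (Jamal): min(95, -50, 28) = -50
Q (Hugo): max(-93, -59, -50) = -50
top (Jamal): min(-12, -50) = -50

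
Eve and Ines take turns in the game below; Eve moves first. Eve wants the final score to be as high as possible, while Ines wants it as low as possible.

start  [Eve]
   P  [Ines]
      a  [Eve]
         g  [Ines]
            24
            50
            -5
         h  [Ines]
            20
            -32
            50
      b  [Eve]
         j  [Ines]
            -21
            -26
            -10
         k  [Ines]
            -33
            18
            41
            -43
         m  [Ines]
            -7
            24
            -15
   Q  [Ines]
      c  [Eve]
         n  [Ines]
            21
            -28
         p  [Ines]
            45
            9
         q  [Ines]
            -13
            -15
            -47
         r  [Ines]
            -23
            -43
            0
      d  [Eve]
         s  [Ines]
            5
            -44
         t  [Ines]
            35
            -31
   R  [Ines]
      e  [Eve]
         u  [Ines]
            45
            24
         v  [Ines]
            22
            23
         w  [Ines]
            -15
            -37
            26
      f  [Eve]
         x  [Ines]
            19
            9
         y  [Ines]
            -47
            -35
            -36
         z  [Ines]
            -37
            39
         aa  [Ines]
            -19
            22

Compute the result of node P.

-15

g (Ines): min(24, 50, -5) = -5
h (Ines): min(20, -32, 50) = -32
a (Eve): max(-5, -32) = -5
j (Ines): min(-21, -26, -10) = -26
k (Ines): min(-33, 18, 41, -43) = -43
m (Ines): min(-7, 24, -15) = -15
b (Eve): max(-26, -43, -15) = -15
P (Ines): min(-5, -15) = -15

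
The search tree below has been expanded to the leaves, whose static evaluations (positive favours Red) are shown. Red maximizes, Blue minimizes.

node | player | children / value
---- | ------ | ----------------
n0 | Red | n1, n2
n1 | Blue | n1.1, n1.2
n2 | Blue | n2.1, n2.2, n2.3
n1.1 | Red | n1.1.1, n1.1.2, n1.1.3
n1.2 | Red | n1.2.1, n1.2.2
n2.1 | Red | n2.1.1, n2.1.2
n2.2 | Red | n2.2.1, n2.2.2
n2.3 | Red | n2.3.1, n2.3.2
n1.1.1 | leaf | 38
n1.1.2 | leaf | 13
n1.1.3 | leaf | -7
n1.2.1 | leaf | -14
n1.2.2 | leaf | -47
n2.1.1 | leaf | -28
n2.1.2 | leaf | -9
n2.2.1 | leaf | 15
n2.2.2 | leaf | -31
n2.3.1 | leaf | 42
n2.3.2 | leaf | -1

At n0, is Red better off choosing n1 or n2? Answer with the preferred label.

n1.1 (Red): max(38, 13, -7) = 38
n1.2 (Red): max(-14, -47) = -14
n1 (Blue): min(38, -14) = -14
n2.1 (Red): max(-28, -9) = -9
n2.2 (Red): max(15, -31) = 15
n2.3 (Red): max(42, -1) = 42
n2 (Blue): min(-9, 15, 42) = -9
Red prefers the higher value; n1=-14, n2=-9. n2 is better since -9 > -14.

n2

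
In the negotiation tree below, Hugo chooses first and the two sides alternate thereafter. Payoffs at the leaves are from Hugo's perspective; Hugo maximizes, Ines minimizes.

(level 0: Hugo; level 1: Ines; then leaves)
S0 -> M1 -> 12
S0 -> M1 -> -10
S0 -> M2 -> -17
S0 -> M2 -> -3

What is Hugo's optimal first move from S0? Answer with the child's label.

M1 (Ines): min(12, -10) = -10
M2 (Ines): min(-17, -3) = -17
S0 (Hugo): max(-10, -17) = -10
Hugo at S0 wants the highest of {M1=-10, M2=-17}, so chooses M1.

M1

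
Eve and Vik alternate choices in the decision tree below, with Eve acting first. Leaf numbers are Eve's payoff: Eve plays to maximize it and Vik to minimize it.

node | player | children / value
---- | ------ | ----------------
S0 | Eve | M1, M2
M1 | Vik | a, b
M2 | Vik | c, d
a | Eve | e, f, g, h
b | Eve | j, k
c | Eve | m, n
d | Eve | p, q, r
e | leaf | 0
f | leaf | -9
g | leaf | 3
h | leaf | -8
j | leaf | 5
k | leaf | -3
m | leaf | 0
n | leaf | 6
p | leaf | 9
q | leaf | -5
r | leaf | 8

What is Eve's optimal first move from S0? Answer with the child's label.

a (Eve): max(0, -9, 3, -8) = 3
b (Eve): max(5, -3) = 5
M1 (Vik): min(3, 5) = 3
c (Eve): max(0, 6) = 6
d (Eve): max(9, -5, 8) = 9
M2 (Vik): min(6, 9) = 6
S0 (Eve): max(3, 6) = 6
Eve at S0 wants the highest of {M1=3, M2=6}, so chooses M2.

M2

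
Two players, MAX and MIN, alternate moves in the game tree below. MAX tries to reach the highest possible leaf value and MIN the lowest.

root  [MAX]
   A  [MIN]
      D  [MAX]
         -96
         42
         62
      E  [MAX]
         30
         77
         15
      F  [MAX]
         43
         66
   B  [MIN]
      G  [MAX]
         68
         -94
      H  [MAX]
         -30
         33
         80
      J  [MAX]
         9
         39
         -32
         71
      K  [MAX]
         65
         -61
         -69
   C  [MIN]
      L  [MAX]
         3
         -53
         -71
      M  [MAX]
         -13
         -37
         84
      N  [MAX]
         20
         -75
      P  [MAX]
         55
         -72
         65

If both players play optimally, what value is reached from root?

D (MAX): max(-96, 42, 62) = 62
E (MAX): max(30, 77, 15) = 77
F (MAX): max(43, 66) = 66
A (MIN): min(62, 77, 66) = 62
G (MAX): max(68, -94) = 68
H (MAX): max(-30, 33, 80) = 80
J (MAX): max(9, 39, -32, 71) = 71
K (MAX): max(65, -61, -69) = 65
B (MIN): min(68, 80, 71, 65) = 65
L (MAX): max(3, -53, -71) = 3
M (MAX): max(-13, -37, 84) = 84
N (MAX): max(20, -75) = 20
P (MAX): max(55, -72, 65) = 65
C (MIN): min(3, 84, 20, 65) = 3
root (MAX): max(62, 65, 3) = 65

65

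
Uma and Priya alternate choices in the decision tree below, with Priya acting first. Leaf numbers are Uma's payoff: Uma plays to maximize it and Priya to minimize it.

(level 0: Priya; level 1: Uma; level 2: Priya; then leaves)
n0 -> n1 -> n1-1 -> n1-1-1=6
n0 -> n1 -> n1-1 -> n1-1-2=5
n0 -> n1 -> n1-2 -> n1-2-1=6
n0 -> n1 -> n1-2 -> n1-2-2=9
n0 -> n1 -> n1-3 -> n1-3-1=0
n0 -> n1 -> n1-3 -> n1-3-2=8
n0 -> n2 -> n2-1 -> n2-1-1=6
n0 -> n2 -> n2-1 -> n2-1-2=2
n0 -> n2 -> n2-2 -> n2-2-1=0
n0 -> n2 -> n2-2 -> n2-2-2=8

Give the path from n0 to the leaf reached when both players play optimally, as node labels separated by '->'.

n0 -> n2 -> n2-1 -> n2-1-2

n1-1 (Priya): min(6, 5) = 5
n1-2 (Priya): min(6, 9) = 6
n1-3 (Priya): min(0, 8) = 0
n1 (Uma): max(5, 6, 0) = 6
n2-1 (Priya): min(6, 2) = 2
n2-2 (Priya): min(0, 8) = 0
n2 (Uma): max(2, 0) = 2
n0 (Priya): min(6, 2) = 2
At n0, Priya picks n2 (lowest: 2).
At n2, Uma picks n2-1 (highest: 2).
At n2-1, Priya picks n2-1-2 (lowest: 2).
Terminal value 2.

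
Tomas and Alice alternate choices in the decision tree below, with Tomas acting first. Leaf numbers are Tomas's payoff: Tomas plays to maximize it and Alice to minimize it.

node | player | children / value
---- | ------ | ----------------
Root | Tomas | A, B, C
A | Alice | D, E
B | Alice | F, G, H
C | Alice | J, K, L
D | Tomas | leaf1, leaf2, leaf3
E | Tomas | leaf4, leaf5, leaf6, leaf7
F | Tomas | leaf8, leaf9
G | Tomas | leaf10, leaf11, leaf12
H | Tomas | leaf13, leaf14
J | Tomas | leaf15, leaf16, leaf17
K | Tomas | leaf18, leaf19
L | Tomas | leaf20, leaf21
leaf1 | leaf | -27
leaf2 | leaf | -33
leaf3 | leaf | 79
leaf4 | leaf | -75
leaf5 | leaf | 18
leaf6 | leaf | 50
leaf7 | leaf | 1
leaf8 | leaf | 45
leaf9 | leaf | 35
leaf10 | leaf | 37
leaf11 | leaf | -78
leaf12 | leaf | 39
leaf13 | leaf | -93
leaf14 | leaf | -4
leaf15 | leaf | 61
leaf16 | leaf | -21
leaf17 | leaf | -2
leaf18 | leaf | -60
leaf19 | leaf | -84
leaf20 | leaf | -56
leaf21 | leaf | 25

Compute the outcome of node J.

61

J (Tomas): max(61, -21, -2) = 61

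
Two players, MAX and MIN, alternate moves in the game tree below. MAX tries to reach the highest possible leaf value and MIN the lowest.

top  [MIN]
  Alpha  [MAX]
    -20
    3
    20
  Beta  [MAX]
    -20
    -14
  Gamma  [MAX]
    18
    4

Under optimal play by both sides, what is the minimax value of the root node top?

Alpha (MAX): max(-20, 3, 20) = 20
Beta (MAX): max(-20, -14) = -14
Gamma (MAX): max(18, 4) = 18
top (MIN): min(20, -14, 18) = -14

-14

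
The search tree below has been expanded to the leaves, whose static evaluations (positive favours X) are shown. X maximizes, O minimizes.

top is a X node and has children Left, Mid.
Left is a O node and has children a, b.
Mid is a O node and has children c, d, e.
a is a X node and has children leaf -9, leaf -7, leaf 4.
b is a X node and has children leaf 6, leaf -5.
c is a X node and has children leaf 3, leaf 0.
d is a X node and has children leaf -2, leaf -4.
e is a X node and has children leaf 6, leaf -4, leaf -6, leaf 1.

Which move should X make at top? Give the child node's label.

a (X): max(-9, -7, 4) = 4
b (X): max(6, -5) = 6
Left (O): min(4, 6) = 4
c (X): max(3, 0) = 3
d (X): max(-2, -4) = -2
e (X): max(6, -4, -6, 1) = 6
Mid (O): min(3, -2, 6) = -2
top (X): max(4, -2) = 4
X at top wants the highest of {Left=4, Mid=-2}, so chooses Left.

Left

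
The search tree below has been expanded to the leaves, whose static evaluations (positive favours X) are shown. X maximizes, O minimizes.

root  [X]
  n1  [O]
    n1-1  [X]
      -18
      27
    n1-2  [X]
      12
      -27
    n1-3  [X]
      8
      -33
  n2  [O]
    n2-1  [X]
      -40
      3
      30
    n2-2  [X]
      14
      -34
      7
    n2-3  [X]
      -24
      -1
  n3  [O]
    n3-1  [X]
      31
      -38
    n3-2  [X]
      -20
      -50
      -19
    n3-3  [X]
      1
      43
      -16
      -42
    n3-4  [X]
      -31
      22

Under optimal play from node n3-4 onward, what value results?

n3-4 (X): max(-31, 22) = 22

22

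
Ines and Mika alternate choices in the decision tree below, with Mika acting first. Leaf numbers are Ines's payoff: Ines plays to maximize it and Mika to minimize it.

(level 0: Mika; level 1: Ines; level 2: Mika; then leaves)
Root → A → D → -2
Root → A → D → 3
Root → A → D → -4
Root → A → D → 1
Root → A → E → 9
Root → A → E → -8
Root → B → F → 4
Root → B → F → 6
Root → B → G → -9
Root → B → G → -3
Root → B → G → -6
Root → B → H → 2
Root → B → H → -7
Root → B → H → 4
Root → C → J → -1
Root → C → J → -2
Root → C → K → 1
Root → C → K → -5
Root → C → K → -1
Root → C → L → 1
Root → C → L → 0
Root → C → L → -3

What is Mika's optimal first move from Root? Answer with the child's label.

D (Mika): min(-2, 3, -4, 1) = -4
E (Mika): min(9, -8) = -8
A (Ines): max(-4, -8) = -4
F (Mika): min(4, 6) = 4
G (Mika): min(-9, -3, -6) = -9
H (Mika): min(2, -7, 4) = -7
B (Ines): max(4, -9, -7) = 4
J (Mika): min(-1, -2) = -2
K (Mika): min(1, -5, -1) = -5
L (Mika): min(1, 0, -3) = -3
C (Ines): max(-2, -5, -3) = -2
Root (Mika): min(-4, 4, -2) = -4
Mika at Root wants the lowest of {A=-4, B=4, C=-2}, so chooses A.

A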